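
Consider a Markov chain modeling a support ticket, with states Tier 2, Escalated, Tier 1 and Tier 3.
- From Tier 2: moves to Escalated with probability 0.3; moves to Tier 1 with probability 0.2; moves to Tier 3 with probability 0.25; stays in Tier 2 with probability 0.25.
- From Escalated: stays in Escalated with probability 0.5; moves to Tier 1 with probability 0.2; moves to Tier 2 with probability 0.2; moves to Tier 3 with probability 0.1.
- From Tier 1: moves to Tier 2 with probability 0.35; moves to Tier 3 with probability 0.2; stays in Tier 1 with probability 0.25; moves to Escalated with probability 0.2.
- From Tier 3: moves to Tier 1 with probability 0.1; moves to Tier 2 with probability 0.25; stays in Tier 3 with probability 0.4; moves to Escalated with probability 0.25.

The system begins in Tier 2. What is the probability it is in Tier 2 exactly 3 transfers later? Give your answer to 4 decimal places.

0.2521

Propagate the distribution vector 3 transfers from Tier 2.
After 0 transfers: (1.0000, 0.0000, 0.0000, 0.0000)
After 1 transfer: (0.2500, 0.3000, 0.2000, 0.2500)
After 2 transfers: (0.2550, 0.3275, 0.1850, 0.2325)
After 3 transfers: (0.2521, 0.3354, 0.1860, 0.2265)
P(in Tier 2 after 3 transfers) = 0.2521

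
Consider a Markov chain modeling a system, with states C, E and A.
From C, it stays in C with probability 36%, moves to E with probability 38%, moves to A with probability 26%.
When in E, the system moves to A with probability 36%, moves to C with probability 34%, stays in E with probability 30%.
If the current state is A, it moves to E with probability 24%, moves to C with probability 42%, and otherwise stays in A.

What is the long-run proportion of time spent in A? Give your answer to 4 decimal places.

0.3164

Let the stationary distribution be π with π = πP and π_1 + π_2 + π_3 = 1.
π_1 = 0.36·π_1 + 0.34·π_2 + 0.42·π_3
π_2 = 0.38·π_1 + 0.3·π_2 + 0.24·π_3
Solving with the normalization constraint gives π = (0.3728, 0.3108, 0.3164).
So the stationary probability of A is 0.3164.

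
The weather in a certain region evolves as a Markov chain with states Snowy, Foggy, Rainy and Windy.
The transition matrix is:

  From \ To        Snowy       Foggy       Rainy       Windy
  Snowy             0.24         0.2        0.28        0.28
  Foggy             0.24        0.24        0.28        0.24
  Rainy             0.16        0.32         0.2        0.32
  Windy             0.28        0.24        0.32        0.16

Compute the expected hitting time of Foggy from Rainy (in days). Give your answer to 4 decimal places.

3.6572

Let t(s) be the expected number of days to first reach Foggy from state s, with t(Foggy) = 0. Conditioning on the first day:
t(Snowy) = 1 + 0.24·t(Snowy) + 0.28·t(Rainy) + 0.28·t(Windy)
t(Rainy) = 1 + 0.16·t(Snowy) + 0.2·t(Rainy) + 0.32·t(Windy)
t(Windy) = 1 + 0.28·t(Snowy) + 0.32·t(Rainy) + 0.16·t(Windy)
Solving: t(Snowy) = 4.1212, t(Rainy) = 3.6572, t(Windy) = 3.9574.
Expected days from Rainy to Foggy: 3.6572.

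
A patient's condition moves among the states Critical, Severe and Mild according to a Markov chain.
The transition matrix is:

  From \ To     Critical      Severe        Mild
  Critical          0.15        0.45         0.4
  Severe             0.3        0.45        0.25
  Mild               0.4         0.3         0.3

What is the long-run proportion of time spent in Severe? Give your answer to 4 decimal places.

Let the stationary distribution be π with π = πP and π_1 + π_2 + π_3 = 1.
π_1 = 0.15·π_1 + 0.3·π_2 + 0.4·π_3
π_2 = 0.45·π_1 + 0.45·π_2 + 0.3·π_3
Solving with the normalization constraint gives π = (0.2877, 0.4037, 0.3086).
So the stationary probability of Severe is 0.4037.

0.4037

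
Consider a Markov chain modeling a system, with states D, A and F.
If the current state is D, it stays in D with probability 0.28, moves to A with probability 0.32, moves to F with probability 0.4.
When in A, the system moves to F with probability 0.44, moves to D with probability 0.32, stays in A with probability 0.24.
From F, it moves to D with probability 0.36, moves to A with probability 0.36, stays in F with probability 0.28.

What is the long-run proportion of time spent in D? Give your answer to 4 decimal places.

Let the stationary distribution be π with π = πP and π_1 + π_2 + π_3 = 1.
π_1 = 0.28·π_1 + 0.32·π_2 + 0.36·π_3
π_2 = 0.32·π_1 + 0.24·π_2 + 0.36·π_3
Solving with the normalization constraint gives π = (0.3219, 0.3099, 0.3682).
So the stationary probability of D is 0.3219.

0.3219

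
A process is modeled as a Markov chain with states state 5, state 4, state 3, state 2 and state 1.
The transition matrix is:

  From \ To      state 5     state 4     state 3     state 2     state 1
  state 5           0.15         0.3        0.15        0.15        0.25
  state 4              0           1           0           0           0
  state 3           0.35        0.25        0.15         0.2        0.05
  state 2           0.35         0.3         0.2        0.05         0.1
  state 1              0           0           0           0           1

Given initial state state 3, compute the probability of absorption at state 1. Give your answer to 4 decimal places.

0.2992

Let h(s) be the probability of absorption at state 1 starting from transient state s. Then h(state 1) = 1 and h(state 4) = 0. By first-step analysis:
h(state 5) = 0.15·h(state 5) + 0.3·0 + 0.15·h(state 3) + 0.15·h(state 2) + 0.25·1
h(state 3) = 0.35·h(state 5) + 0.25·0 + 0.15·h(state 3) + 0.2·h(state 2) + 0.05·1
h(state 2) = 0.35·h(state 5) + 0.3·0 + 0.2·h(state 3) + 0.05·h(state 2) + 0.1·1
Solving: h(state 5) = 0.4028, h(state 3) = 0.2992, h(state 2) = 0.3166.
Starting from state 3, the probability is 0.2992.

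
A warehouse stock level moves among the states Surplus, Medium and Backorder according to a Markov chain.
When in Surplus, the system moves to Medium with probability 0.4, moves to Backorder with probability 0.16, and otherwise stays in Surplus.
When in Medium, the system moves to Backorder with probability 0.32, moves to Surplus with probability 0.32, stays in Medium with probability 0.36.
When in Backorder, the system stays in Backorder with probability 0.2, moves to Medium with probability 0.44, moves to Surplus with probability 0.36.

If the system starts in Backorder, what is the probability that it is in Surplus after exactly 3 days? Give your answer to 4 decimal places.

0.3741

Propagate the distribution vector 3 days from Backorder.
After 0 days: (0.0000, 0.0000, 1.0000)
After 1 day: (0.3600, 0.4400, 0.2000)
After 2 days: (0.3712, 0.3904, 0.2384)
After 3 days: (0.3741, 0.3939, 0.2320)
P(in Surplus after 3 days) = 0.3741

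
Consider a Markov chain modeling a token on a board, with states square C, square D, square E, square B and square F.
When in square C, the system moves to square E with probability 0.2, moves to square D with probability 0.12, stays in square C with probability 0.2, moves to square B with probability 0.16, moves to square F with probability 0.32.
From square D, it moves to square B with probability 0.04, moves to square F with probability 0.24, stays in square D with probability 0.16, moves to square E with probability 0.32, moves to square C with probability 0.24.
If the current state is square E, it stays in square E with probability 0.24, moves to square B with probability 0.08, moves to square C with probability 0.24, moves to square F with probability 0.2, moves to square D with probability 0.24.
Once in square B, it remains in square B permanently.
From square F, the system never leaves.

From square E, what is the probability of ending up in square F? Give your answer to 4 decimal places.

Let h(s) be the probability of absorption at square F starting from transient state s. Then h(square F) = 1 and h(square B) = 0. By first-step analysis:
h(square C) = 0.2·h(square C) + 0.12·h(square D) + 0.2·h(square E) + 0.16·0 + 0.32·1
h(square D) = 0.24·h(square C) + 0.16·h(square D) + 0.32·h(square E) + 0.04·0 + 0.24·1
h(square E) = 0.24·h(square C) + 0.24·h(square D) + 0.24·h(square E) + 0.08·0 + 0.2·1
Solving: h(square C) = 0.6944, h(square D) = 0.7593, h(square E) = 0.7222.
Starting from square E, the probability is 0.7222.

0.7222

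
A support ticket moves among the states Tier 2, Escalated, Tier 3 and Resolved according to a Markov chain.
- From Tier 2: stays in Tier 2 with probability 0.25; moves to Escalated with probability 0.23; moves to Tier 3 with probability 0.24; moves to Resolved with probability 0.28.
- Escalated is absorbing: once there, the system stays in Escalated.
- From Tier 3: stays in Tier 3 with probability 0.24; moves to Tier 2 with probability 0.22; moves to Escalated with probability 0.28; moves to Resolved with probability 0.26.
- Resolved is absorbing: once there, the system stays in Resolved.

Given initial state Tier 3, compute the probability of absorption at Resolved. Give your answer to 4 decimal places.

0.4961

Let h(s) be the probability of absorption at Resolved starting from transient state s. Then h(Resolved) = 1 and h(Escalated) = 0. By first-step analysis:
h(Tier 2) = 0.25·h(Tier 2) + 0.23·0 + 0.24·h(Tier 3) + 0.28·1
h(Tier 3) = 0.22·h(Tier 2) + 0.28·0 + 0.24·h(Tier 3) + 0.26·1
Solving: h(Tier 2) = 0.5321, h(Tier 3) = 0.4961.
Starting from Tier 3, the probability is 0.4961.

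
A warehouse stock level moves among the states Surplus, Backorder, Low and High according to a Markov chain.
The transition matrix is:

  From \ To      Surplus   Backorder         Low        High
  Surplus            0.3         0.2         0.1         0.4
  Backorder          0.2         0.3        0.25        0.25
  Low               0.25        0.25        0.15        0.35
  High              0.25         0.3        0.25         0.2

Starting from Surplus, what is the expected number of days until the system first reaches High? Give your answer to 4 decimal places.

Let t(s) be the expected number of days to first reach High from state s, with t(High) = 0. Conditioning on the first day:
t(Surplus) = 1 + 0.3·t(Surplus) + 0.2·t(Backorder) + 0.1·t(Low)
t(Backorder) = 1 + 0.2·t(Surplus) + 0.3·t(Backorder) + 0.25·t(Low)
t(Low) = 1 + 0.25·t(Surplus) + 0.25·t(Backorder) + 0.15·t(Low)
Solving: t(Surplus) = 2.7901, t(Backorder) = 3.2840, t(Low) = 2.9630.
Expected days from Surplus to High: 2.7901.

2.7901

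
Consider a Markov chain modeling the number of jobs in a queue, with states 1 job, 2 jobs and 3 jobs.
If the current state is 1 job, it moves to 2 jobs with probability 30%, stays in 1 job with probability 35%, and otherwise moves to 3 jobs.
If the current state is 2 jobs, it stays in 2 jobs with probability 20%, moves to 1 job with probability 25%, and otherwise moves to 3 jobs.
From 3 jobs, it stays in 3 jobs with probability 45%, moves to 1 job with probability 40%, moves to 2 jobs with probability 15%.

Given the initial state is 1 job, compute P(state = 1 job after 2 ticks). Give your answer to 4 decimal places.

0.3375

Sum over the intermediate state after 1 tick:
P = P(1 job→1 job)·P(1 job→1 job) + P(1 job→2 jobs)·P(2 jobs→1 job) + P(1 job→3 jobs)·P(3 jobs→1 job)
  = 0.35×0.35 + 0.3×0.25 + 0.35×0.4
  = 0.1225 + 0.0750 + 0.1400 = 0.3375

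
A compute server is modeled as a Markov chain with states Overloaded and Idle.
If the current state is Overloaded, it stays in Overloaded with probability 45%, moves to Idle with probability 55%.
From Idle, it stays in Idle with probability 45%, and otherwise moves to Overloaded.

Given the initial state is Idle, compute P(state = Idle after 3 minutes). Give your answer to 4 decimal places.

Propagate the distribution vector 3 minutes from Idle.
After 0 minutes: (0.0000, 1.0000)
After 1 minute: (0.5500, 0.4500)
After 2 minutes: (0.4950, 0.5050)
After 3 minutes: (0.5005, 0.4995)
P(in Idle after 3 minutes) = 0.4995

0.4995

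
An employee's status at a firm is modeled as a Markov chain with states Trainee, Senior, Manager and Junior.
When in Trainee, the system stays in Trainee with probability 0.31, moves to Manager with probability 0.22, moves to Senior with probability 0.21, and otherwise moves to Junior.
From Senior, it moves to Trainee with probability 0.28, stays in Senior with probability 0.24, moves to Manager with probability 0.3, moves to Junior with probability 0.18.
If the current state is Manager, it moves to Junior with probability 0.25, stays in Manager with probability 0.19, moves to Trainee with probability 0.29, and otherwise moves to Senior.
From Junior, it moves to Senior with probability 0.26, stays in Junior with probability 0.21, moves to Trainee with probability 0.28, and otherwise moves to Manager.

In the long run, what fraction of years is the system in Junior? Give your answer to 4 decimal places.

Let the stationary distribution be π with π = πP and π_1 + π_2 + π_3 + π_4 = 1.
π_1 = 0.31·π_1 + 0.28·π_2 + 0.29·π_3 + 0.28·π_4
π_2 = 0.21·π_1 + 0.24·π_2 + 0.27·π_3 + 0.26·π_4
π_3 = 0.22·π_1 + 0.3·π_2 + 0.19·π_3 + 0.25·π_4
Solving with the normalization constraint gives π = (0.2911, 0.2430, 0.2391, 0.2268).
So the stationary probability of Junior is 0.2268.

0.2268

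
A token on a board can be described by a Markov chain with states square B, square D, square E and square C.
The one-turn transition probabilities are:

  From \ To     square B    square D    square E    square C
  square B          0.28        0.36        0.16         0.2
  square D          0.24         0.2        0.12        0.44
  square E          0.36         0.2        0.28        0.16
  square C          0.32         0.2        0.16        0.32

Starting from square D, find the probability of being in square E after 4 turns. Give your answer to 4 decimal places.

Propagate the distribution vector 4 turns from square D.
After 0 turns: (0.0000, 1.0000, 0.0000, 0.0000)
After 1 turn: (0.2400, 0.2000, 0.1200, 0.4400)
After 2 turns: (0.2992, 0.2384, 0.1664, 0.2960)
After 3 turns: (0.2956, 0.2479, 0.1704, 0.2861)
After 4 turns: (0.2952, 0.2473, 0.1705, 0.2870)
P(in square E after 4 turns) = 0.1705

0.1705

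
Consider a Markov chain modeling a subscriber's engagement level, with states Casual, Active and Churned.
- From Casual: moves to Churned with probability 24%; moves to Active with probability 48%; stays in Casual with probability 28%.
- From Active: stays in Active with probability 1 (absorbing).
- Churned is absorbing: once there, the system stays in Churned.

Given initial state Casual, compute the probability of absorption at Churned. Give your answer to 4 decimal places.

Let h(s) be the probability of absorption at Churned starting from transient state s. Then h(Churned) = 1 and h(Active) = 0. By first-step analysis:
h(Casual) = 0.28·h(Casual) + 0.48·0 + 0.24·1
Solving: h(Casual) = 0.3333.
Starting from Casual, the probability is 0.3333.

0.3333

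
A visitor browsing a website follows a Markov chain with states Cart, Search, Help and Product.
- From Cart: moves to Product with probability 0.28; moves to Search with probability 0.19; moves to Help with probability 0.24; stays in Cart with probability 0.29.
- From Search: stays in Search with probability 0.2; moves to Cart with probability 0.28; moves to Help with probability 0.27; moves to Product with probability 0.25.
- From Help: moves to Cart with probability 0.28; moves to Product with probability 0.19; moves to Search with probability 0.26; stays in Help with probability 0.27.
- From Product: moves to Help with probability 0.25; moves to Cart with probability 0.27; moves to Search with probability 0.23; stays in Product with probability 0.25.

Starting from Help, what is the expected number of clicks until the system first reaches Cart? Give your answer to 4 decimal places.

Let t(s) be the expected number of clicks to first reach Cart from state s, with t(Cart) = 0. Conditioning on the first click:
t(Search) = 1 + 0.2·t(Search) + 0.27·t(Help) + 0.25·t(Product)
t(Help) = 1 + 0.26·t(Search) + 0.27·t(Help) + 0.19·t(Product)
t(Product) = 1 + 0.23·t(Search) + 0.25·t(Help) + 0.25·t(Product)
Solving: t(Search) = 3.6015, t(Help) = 3.5994, t(Product) = 3.6376.
Expected clicks from Help to Cart: 3.5994.

3.5994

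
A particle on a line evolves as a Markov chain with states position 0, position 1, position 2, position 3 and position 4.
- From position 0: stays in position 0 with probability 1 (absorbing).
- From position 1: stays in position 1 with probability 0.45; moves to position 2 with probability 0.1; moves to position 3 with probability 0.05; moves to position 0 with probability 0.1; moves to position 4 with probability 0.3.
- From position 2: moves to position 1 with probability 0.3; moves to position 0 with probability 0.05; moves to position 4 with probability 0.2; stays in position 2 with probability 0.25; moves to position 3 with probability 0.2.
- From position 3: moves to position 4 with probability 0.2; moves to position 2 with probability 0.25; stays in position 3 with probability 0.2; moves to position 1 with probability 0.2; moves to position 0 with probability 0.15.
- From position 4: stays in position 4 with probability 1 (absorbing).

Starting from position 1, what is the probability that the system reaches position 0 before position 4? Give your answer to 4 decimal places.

0.2593

Let h(s) be the probability of absorption at position 0 starting from transient state s. Then h(position 0) = 1 and h(position 4) = 0. By first-step analysis:
h(position 1) = 0.1·1 + 0.45·h(position 1) + 0.1·h(position 2) + 0.05·h(position 3) + 0.3·0
h(position 2) = 0.05·1 + 0.3·h(position 1) + 0.25·h(position 2) + 0.2·h(position 3) + 0.2·0
h(position 3) = 0.15·1 + 0.2·h(position 1) + 0.25·h(position 2) + 0.2·h(position 3) + 0.2·0
Solving: h(position 1) = 0.2593, h(position 2) = 0.2593, h(position 3) = 0.3333.
Starting from position 1, the probability is 0.2593.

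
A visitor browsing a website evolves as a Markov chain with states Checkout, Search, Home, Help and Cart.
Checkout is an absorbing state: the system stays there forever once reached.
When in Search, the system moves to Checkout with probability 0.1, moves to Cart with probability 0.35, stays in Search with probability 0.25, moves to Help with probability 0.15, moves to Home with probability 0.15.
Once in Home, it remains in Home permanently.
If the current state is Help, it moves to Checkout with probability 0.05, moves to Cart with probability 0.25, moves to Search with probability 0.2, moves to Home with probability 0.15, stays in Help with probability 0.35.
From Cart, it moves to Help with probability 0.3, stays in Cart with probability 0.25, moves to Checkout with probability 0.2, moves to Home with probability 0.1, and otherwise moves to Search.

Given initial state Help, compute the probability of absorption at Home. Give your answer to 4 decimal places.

Let h(s) be the probability of absorption at Home starting from transient state s. Then h(Home) = 1 and h(Checkout) = 0. By first-step analysis:
h(Search) = 0.1·0 + 0.25·h(Search) + 0.15·1 + 0.15·h(Help) + 0.35·h(Cart)
h(Help) = 0.05·0 + 0.2·h(Search) + 0.15·1 + 0.35·h(Help) + 0.25·h(Cart)
h(Cart) = 0.2·0 + 0.15·h(Search) + 0.1·1 + 0.3·h(Help) + 0.25·h(Cart)
Solving: h(Search) = 0.5351, h(Help) = 0.5766, h(Cart) = 0.4710.
Starting from Help, the probability is 0.5766.

0.5766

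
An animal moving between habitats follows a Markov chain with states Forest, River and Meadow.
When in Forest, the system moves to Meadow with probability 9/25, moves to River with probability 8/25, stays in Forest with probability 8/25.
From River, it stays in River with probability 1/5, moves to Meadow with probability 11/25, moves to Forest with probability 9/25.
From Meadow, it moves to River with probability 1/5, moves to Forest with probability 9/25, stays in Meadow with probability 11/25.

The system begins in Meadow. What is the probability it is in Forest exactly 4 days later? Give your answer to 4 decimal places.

0.3462

Propagate the distribution vector 4 days from Meadow.
After 0 days: (0.0000, 0.0000, 1.0000)
After 1 day: (0.3600, 0.2000, 0.4400)
After 2 days: (0.3456, 0.2432, 0.4112)
After 3 days: (0.3462, 0.2415, 0.4124)
After 4 days: (0.3462, 0.2415, 0.4123)
P(in Forest after 4 days) = 0.3462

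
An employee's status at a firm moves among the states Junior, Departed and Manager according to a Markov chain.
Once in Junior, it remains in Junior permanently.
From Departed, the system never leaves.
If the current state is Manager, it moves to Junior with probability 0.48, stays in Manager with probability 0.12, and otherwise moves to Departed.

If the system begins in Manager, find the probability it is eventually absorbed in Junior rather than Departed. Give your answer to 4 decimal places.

Let h(s) be the probability of absorption at Junior starting from transient state s. Then h(Junior) = 1 and h(Departed) = 0. By first-step analysis:
h(Manager) = 0.48·1 + 0.4·0 + 0.12·h(Manager)
Solving: h(Manager) = 0.5455.
Starting from Manager, the probability is 0.5455.

0.5455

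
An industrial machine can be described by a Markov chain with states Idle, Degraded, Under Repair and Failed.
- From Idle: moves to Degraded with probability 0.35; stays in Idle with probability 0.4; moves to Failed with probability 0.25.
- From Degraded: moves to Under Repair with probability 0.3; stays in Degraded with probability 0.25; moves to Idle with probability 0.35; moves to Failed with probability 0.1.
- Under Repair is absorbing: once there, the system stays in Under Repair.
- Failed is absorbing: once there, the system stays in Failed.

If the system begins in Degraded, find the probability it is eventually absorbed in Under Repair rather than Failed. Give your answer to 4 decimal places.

0.5496

Let h(s) be the probability of absorption at Under Repair starting from transient state s. Then h(Under Repair) = 1 and h(Failed) = 0. By first-step analysis:
h(Idle) = 0.4·h(Idle) + 0.35·h(Degraded) + 0.25·0
h(Degraded) = 0.35·h(Idle) + 0.25·h(Degraded) + 0.3·1 + 0.1·0
Solving: h(Idle) = 0.3206, h(Degraded) = 0.5496.
Starting from Degraded, the probability is 0.5496.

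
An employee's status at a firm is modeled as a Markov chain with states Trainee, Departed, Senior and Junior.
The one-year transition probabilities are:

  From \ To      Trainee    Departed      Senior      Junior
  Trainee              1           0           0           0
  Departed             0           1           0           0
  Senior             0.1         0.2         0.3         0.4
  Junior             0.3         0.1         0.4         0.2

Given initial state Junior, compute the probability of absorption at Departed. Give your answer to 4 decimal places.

0.3750

Let h(s) be the probability of absorption at Departed starting from transient state s. Then h(Departed) = 1 and h(Trainee) = 0. By first-step analysis:
h(Senior) = 0.1·0 + 0.2·1 + 0.3·h(Senior) + 0.4·h(Junior)
h(Junior) = 0.3·0 + 0.1·1 + 0.4·h(Senior) + 0.2·h(Junior)
Solving: h(Senior) = 0.5000, h(Junior) = 0.3750.
Starting from Junior, the probability is 0.3750.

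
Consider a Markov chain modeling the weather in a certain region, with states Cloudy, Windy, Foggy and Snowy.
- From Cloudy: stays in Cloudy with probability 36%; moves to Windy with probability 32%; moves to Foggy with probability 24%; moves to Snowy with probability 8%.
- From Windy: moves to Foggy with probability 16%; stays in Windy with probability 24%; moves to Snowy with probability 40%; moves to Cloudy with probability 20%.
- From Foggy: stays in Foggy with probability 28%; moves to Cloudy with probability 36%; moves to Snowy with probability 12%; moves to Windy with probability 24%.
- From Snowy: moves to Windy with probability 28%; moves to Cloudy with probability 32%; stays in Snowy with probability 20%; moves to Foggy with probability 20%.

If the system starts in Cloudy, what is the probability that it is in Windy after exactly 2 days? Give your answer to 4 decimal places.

0.2720

Propagate the distribution vector 2 days from Cloudy.
After 0 days: (1.0000, 0.0000, 0.0000, 0.0000)
After 1 day: (0.3600, 0.3200, 0.2400, 0.0800)
After 2 days: (0.3056, 0.2720, 0.2208, 0.2016)
P(in Windy after 2 days) = 0.2720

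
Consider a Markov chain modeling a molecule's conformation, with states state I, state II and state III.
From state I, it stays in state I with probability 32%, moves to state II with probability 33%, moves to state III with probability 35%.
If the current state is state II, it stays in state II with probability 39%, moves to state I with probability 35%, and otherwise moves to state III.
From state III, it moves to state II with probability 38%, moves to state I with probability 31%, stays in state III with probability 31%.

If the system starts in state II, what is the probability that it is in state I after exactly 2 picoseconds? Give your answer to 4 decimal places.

0.3291

Sum over the intermediate state after 1 picosecond:
P = P(state II→state I)·P(state I→state I) + P(state II→state II)·P(state II→state I) + P(state II→state III)·P(state III→state I)
  = 0.35×0.32 + 0.39×0.35 + 0.26×0.31
  = 0.1120 + 0.1365 + 0.0806 = 0.3291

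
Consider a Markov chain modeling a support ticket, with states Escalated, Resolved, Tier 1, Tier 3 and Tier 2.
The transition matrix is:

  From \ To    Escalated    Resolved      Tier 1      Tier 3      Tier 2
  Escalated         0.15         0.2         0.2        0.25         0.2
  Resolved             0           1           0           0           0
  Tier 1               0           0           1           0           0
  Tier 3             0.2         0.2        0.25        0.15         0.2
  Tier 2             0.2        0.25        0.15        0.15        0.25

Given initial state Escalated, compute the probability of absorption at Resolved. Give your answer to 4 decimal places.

Let h(s) be the probability of absorption at Resolved starting from transient state s. Then h(Resolved) = 1 and h(Tier 1) = 0. By first-step analysis:
h(Escalated) = 0.15·h(Escalated) + 0.2·1 + 0.2·0 + 0.25·h(Tier 3) + 0.2·h(Tier 2)
h(Tier 3) = 0.2·h(Escalated) + 0.2·1 + 0.25·0 + 0.15·h(Tier 3) + 0.2·h(Tier 2)
h(Tier 2) = 0.2·h(Escalated) + 0.25·1 + 0.15·0 + 0.15·h(Tier 3) + 0.25·h(Tier 2)
Solving: h(Escalated) = 0.5130, h(Tier 3) = 0.4897, h(Tier 2) = 0.5681.
Starting from Escalated, the probability is 0.5130.

0.5130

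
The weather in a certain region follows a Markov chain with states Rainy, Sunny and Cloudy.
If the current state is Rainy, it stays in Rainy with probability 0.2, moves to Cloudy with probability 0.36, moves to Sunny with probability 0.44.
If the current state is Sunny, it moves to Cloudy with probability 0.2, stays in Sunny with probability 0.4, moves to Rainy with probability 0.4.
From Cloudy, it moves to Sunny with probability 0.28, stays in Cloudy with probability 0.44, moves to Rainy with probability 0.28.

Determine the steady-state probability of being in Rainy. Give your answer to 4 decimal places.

Let the stationary distribution be π with π = πP and π_1 + π_2 + π_3 = 1.
π_1 = 0.2·π_1 + 0.4·π_2 + 0.28·π_3
π_2 = 0.44·π_1 + 0.4·π_2 + 0.28·π_3
Solving with the normalization constraint gives π = (0.3007, 0.3729, 0.3265).
So the stationary probability of Rainy is 0.3007.

0.3007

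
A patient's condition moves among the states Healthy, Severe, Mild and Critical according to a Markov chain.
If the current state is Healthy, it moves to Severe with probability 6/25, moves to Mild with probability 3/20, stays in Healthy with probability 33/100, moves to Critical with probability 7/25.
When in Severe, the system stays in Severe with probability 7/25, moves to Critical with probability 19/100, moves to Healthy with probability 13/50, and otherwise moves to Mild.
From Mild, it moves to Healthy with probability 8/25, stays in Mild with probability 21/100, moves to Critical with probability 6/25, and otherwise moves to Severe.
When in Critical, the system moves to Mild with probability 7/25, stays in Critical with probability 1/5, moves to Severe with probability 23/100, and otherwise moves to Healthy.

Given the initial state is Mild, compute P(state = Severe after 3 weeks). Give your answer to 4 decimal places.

0.2453

Propagate the distribution vector 3 weeks from Mild.
After 0 weeks: (0.0000, 0.0000, 1.0000, 0.0000)
After 1 week: (0.3200, 0.2300, 0.2100, 0.2400)
After 2 weeks: (0.3022, 0.2447, 0.2214, 0.2317)
After 3 weeks: (0.3014, 0.2453, 0.2228, 0.2306)
P(in Severe after 3 weeks) = 0.2453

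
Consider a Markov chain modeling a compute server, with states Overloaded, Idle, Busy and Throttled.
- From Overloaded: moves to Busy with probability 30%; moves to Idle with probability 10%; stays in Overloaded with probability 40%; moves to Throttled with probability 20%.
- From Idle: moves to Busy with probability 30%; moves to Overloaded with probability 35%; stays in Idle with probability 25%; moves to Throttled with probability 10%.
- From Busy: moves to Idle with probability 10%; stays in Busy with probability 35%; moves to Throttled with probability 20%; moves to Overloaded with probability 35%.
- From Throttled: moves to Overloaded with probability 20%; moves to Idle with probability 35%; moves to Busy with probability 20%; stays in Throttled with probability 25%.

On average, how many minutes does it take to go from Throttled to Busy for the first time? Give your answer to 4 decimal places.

3.9251

Let t(s) be the expected number of minutes to first reach Busy from state s, with t(Busy) = 0. Conditioning on the first minute:
t(Overloaded) = 1 + 0.4·t(Overloaded) + 0.1·t(Idle) + 0.2·t(Throttled)
t(Idle) = 1 + 0.35·t(Overloaded) + 0.25·t(Idle) + 0.1·t(Throttled)
t(Throttled) = 1 + 0.2·t(Overloaded) + 0.35·t(Idle) + 0.25·t(Throttled)
Solving: t(Overloaded) = 3.5615, t(Idle) = 3.5187, t(Throttled) = 3.9251.
Expected minutes from Throttled to Busy: 3.9251.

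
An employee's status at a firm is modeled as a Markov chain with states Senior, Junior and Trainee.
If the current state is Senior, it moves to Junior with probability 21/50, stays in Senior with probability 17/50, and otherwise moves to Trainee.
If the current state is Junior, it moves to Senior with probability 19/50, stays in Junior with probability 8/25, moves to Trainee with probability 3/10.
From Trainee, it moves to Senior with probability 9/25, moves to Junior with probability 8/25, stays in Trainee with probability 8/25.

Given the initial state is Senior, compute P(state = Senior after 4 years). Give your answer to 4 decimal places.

0.3599

Propagate the distribution vector 4 years from Senior.
After 0 years: (1.0000, 0.0000, 0.0000)
After 1 year: (0.3400, 0.4200, 0.2400)
After 2 years: (0.3616, 0.3540, 0.2844)
After 3 years: (0.3598, 0.3562, 0.2840)
After 4 years: (0.3599, 0.3560, 0.2841)
P(in Senior after 4 years) = 0.3599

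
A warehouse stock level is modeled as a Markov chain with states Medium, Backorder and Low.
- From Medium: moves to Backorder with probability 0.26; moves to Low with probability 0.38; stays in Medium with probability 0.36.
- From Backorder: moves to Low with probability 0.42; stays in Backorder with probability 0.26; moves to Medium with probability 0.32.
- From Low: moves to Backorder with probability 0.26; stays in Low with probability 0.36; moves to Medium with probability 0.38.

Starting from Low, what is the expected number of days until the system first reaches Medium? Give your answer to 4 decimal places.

2.7442

Let t(s) be the expected number of days to first reach Medium from state s, with t(Medium) = 0. Conditioning on the first day:
t(Backorder) = 1 + 0.26·t(Backorder) + 0.42·t(Low)
t(Low) = 1 + 0.26·t(Backorder) + 0.36·t(Low)
Solving: t(Backorder) = 2.9089, t(Low) = 2.7442.
Expected days from Low to Medium: 2.7442.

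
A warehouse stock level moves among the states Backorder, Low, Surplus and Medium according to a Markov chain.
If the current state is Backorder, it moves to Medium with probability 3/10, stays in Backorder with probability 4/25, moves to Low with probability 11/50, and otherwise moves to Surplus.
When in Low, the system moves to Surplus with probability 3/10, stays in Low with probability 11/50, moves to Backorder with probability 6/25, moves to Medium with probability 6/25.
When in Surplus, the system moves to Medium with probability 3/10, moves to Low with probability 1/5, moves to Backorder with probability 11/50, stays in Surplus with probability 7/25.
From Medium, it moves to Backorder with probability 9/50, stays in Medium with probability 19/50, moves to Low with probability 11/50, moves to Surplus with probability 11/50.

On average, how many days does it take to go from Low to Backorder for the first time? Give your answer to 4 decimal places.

Let t(s) be the expected number of days to first reach Backorder from state s, with t(Backorder) = 0. Conditioning on the first day:
t(Low) = 1 + 0.22·t(Low) + 0.3·t(Surplus) + 0.24·t(Medium)
t(Surplus) = 1 + 0.2·t(Low) + 0.28·t(Surplus) + 0.3·t(Medium)
t(Medium) = 1 + 0.22·t(Low) + 0.22·t(Surplus) + 0.38·t(Medium)
Solving: t(Low) = 4.6145, t(Surplus) = 4.7233, t(Medium) = 4.9263.
Expected days from Low to Backorder: 4.6145.

4.6145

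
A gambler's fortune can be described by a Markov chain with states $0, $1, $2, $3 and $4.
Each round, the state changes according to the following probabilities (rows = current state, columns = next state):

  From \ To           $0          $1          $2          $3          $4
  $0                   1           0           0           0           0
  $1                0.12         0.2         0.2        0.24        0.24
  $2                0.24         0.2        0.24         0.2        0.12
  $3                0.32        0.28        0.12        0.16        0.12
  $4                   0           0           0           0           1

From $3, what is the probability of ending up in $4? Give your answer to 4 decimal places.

0.3674

Let h(s) be the probability of absorption at $4 starting from transient state s. Then h($4) = 1 and h($0) = 0. By first-step analysis:
h($1) = 0.12·0 + 0.2·h($1) + 0.2·h($2) + 0.24·h($3) + 0.24·1
h($2) = 0.24·0 + 0.2·h($1) + 0.24·h($2) + 0.2·h($3) + 0.12·1
h($3) = 0.32·0 + 0.28·h($1) + 0.12·h($2) + 0.16·h($3) + 0.12·1
Solving: h($1) = 0.5072, h($2) = 0.3880, h($3) = 0.3674.
Starting from $3, the probability is 0.3674.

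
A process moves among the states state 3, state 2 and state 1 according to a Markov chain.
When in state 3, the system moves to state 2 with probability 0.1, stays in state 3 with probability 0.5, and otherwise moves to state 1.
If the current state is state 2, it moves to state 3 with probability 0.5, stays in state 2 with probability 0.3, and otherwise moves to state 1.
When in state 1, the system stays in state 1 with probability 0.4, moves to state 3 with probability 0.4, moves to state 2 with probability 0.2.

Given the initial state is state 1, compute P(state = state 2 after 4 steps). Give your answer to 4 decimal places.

0.1708

Propagate the distribution vector 4 steps from state 1.
After 0 steps: (0.0000, 0.0000, 1.0000)
After 1 step: (0.4000, 0.2000, 0.4000)
After 2 steps: (0.4600, 0.1800, 0.3600)
After 3 steps: (0.4640, 0.1720, 0.3640)
After 4 steps: (0.4636, 0.1708, 0.3656)
P(in state 2 after 4 steps) = 0.1708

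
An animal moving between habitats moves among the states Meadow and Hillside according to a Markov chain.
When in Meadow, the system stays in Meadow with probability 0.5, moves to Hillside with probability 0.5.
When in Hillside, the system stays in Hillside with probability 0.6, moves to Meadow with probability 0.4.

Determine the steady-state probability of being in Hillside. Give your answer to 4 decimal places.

Let the stationary distribution be π with π = πP and π_1 + π_2 = 1.
π_1 = 0.5·π_1 + 0.4·π_2
Solving with the normalization constraint gives π = (0.4444, 0.5556).
So the stationary probability of Hillside is 0.5556.

0.5556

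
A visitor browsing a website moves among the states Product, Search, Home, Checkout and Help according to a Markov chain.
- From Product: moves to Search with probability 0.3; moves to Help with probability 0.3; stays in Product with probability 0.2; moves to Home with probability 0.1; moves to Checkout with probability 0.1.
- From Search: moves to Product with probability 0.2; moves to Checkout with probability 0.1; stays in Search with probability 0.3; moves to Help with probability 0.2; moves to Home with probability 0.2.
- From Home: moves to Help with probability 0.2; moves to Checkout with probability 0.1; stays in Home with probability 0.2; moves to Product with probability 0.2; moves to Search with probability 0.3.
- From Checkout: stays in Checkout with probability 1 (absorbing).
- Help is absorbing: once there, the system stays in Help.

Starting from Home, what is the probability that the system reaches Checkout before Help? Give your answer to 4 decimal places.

0.3125

Let h(s) be the probability of absorption at Checkout starting from transient state s. Then h(Checkout) = 1 and h(Help) = 0. By first-step analysis:
h(Product) = 0.2·h(Product) + 0.3·h(Search) + 0.1·h(Home) + 0.1·1 + 0.3·0
h(Search) = 0.2·h(Product) + 0.3·h(Search) + 0.2·h(Home) + 0.1·1 + 0.2·0
h(Home) = 0.2·h(Product) + 0.3·h(Search) + 0.2·h(Home) + 0.1·1 + 0.2·0
Solving: h(Product) = 0.2813, h(Search) = 0.3125, h(Home) = 0.3125.
Starting from Home, the probability is 0.3125.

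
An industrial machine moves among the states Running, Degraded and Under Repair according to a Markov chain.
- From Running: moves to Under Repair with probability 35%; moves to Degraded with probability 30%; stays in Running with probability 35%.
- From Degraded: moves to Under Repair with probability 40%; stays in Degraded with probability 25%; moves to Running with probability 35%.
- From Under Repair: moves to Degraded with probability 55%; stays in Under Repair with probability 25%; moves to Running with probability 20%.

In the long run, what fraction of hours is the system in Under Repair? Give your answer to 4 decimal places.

0.3348

Let the stationary distribution be π with π = πP and π_1 + π_2 + π_3 = 1.
π_1 = 0.35·π_1 + 0.35·π_2 + 0.2·π_3
π_2 = 0.3·π_1 + 0.25·π_2 + 0.55·π_3
Solving with the normalization constraint gives π = (0.2998, 0.3654, 0.3348).
So the stationary probability of Under Repair is 0.3348.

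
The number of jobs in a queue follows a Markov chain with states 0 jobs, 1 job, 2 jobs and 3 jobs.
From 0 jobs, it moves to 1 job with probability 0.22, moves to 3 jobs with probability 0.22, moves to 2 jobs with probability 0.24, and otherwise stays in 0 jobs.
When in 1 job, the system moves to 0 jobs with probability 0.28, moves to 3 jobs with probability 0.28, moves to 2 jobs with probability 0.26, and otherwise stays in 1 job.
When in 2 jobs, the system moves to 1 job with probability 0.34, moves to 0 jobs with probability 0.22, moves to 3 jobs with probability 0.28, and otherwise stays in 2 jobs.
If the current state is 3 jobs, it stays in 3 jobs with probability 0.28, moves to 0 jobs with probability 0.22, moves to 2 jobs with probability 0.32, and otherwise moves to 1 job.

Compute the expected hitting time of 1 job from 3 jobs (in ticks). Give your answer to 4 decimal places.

Let t(s) be the expected number of ticks to first reach 1 job from state s, with t(1 job) = 0. Conditioning on the first tick:
t(0 jobs) = 1 + 0.32·t(0 jobs) + 0.24·t(2 jobs) + 0.22·t(3 jobs)
t(2 jobs) = 1 + 0.22·t(0 jobs) + 0.16·t(2 jobs) + 0.28·t(3 jobs)
t(3 jobs) = 1 + 0.22·t(0 jobs) + 0.32·t(2 jobs) + 0.28·t(3 jobs)
Solving: t(0 jobs) = 4.1857, t(2 jobs) = 3.7284, t(3 jobs) = 4.3249.
Expected ticks from 3 jobs to 1 job: 4.3249.

4.3249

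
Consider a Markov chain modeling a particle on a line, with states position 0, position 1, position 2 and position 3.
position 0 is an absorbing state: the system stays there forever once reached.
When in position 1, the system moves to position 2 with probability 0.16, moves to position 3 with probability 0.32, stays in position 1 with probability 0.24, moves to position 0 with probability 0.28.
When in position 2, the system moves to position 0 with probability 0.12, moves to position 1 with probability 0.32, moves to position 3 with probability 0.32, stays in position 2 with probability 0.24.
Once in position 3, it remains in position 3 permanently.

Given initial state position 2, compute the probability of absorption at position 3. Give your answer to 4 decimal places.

Let h(s) be the probability of absorption at position 3 starting from transient state s. Then h(position 3) = 1 and h(position 0) = 0. By first-step analysis:
h(position 1) = 0.28·0 + 0.24·h(position 1) + 0.16·h(position 2) + 0.32·1
h(position 2) = 0.12·0 + 0.32·h(position 1) + 0.24·h(position 2) + 0.32·1
Solving: h(position 1) = 0.5593, h(position 2) = 0.6565.
Starting from position 2, the probability is 0.6565.

0.6565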